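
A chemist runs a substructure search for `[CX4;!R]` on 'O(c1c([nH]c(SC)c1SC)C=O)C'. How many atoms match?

3

Check the 13 heavy atoms by environment: 1× n (aromatic, X3, in 5-ring) → no; 4× c (aromatic, X3, in 5-ring) → no; 2× S (X2, acyclic) → no; 3× C (X4, acyclic) → match; 1× C (X3, acyclic) → no; 1× O (X1, acyclic) → no; 1× O (X2, acyclic) → no.
That gives 3 matching atoms.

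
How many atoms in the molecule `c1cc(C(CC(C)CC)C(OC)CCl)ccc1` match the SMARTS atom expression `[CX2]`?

0

The query [CX2] means: C with X2: aliphatic carbon with exactly 2 total connections.
Check the 17 heavy atoms by environment: 9× C (X4) → no; 1× Cl (X1) → no; 6× c (aromatic, X3) → no; 1× O (X2) → no.
No environment satisfies the query, so 0 matching atoms.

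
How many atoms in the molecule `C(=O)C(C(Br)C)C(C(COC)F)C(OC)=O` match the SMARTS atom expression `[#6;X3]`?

Check the 16 heavy atoms by environment: 8× C (X4) → no; 1× Br (X1) → no; 2× C (X3) → match; 2× O (X1) → no; 2× O (X2) → no; 1× F (X1) → no.
That gives 2 matching atoms.

2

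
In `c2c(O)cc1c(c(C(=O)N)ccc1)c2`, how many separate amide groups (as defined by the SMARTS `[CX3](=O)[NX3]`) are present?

1

[CX3](=O)[NX3] is the SMARTS for an amide: a carbonyl carbon bonded to a trivalent nitrogen.
Exactly one fragment in the molecule meets all constraints, giving 1 match.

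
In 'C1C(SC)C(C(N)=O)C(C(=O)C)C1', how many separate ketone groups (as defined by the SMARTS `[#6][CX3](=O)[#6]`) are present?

[#6][CX3](=O)[#6] is the SMARTS for a ketone: a carbonyl carbon (no H) flanked by two carbons.
Exactly one fragment in the molecule meets all constraints, giving 1 match.

1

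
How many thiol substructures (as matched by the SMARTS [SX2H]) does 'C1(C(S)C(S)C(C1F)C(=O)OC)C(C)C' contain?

[SX2H] is the SMARTS for a thiol: an aliphatic sulfur with two connections, one being H.
The molecule carries 2 separate instances of a thiol (-SH) meeting every constraint; each maps to a distinct set of atoms, giving 2 matches.

2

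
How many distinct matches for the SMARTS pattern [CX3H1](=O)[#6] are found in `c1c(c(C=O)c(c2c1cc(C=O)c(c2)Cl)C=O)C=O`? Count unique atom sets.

4

[CX3H1](=O)[#6] is the SMARTS for an aldehyde: an sp2 carbon with one H, double-bonded to O and single-bonded to carbon.
The molecule carries 4 separate instances of an aldehyde (-CHO) meeting every constraint; each maps to a distinct set of atoms, giving 4 matches.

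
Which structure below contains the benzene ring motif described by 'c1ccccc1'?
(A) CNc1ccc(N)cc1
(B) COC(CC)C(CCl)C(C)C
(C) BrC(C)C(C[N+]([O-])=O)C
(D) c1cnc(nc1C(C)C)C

c1ccccc1 describes six aromatic carbons in a ring (a benzene ring).
(A) contains the required atom environment, so the pattern matches.
(B) has a methyl group (-CH3) but no six-membered all-carbon aromatic ring is present.
(C) has a methyl group (-CH3) but no six-membered all-carbon aromatic ring is present.
(D) has a methyl group (-CH3) but no six-membered all-carbon aromatic ring is present.
So the answer is (A).

A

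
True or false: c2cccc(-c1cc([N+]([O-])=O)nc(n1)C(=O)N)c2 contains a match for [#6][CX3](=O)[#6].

The pattern [#6][CX3](=O)[#6] describes a carbonyl carbon (no H) flanked by two carbons — a ketone.
The closest candidate here is a primary amide (-C(=O)NH2), but one neighbour of the carbonyl carbon is N, not C. No other fragment satisfies the full query, so there is no match.

False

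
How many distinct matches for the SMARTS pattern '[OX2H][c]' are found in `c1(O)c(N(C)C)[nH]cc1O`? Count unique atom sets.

2

[OX2H][c] is the SMARTS for a phenol: a hydroxyl oxygen attached to an aromatic carbon.
The molecule carries 2 separate instances of a hydroxyl group (-OH) meeting every constraint; each maps to a distinct set of atoms, giving 2 matches.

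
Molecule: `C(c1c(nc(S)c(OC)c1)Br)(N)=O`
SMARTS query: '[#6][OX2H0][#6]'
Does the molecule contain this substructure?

Yes

The pattern [#6][OX2H0][#6] describes an aliphatic oxygen bridging two carbons with no H on the oxygen — an ether.
The molecule carries a methoxy ether (-OCH3), whose atoms satisfy every constraint of the query, so the pattern matches.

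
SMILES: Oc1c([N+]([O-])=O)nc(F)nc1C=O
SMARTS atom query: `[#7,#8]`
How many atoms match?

The query [#7,#8] means: nitrogen or oxygen (comma = OR).
Check the 13 heavy atoms by environment: 2× n (aromatic) → match; 4× c (aromatic) → no; 3× O → match; 1× C → no; 1× F → no; 1× N (charge +1) → match; 1× O (charge -1) → match.
Summing the matching environments: 2 + 3 + 1 + 1 = 7 matching atoms.

7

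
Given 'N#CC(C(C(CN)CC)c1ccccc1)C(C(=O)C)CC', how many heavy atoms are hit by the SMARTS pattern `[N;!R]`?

The query [N;!R] means: aliphatic nitrogen not in a ring.
Check the 21 heavy atoms by environment: 12× C (acyclic) → no; 1× O (acyclic) → no; 6× c (aromatic, in 6-ring) → no; 2× N (acyclic) → match.
That gives 2 matching atoms.

2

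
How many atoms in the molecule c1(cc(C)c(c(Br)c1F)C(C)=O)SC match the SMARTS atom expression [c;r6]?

The query [c;r6] means: aromatic carbon that belongs to a six-membered ring.
Check the 14 heavy atoms by environment: 6× c (aromatic, in 6-ring) → match; 1× S (acyclic) → no; 4× C (acyclic) → no; 1× Br (acyclic) → no; 1× O (acyclic) → no; 1× F (acyclic) → no.
That gives 6 matching atoms.

6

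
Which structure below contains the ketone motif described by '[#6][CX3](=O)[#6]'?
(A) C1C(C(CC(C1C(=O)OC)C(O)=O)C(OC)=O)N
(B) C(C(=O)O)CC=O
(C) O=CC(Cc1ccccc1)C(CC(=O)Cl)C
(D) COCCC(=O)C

D

[#6][CX3](=O)[#6] describes a carbonyl carbon (no H) flanked by two carbons (a ketone).
(A) has a carboxylic acid group (-C(=O)OH) but one neighbour of the carbonyl carbon is O, not C.
(B) has an aldehyde (-CHO) but the carbonyl carbon has H1, so it is not flanked by two carbons.
(C) has an aldehyde (-CHO) but the carbonyl carbon has H1, so it is not flanked by two carbons.
(D) contains an acetyl/ketone group (-C(=O)CH3), which satisfies every atom and bond constraint.
So the answer is (D).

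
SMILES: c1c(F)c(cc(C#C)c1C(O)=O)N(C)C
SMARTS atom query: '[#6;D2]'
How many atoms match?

3

The query [#6;D2] means: any carbon bonded to exactly two heavy atoms.
Check the 15 heavy atoms by environment: 4× c (aromatic, D3) → no; 2× c (aromatic, D2) → match; 1× N (D3) → no; 3× C (D1) → no; 1× C (D3) → no; 2× O (D1) → no; 1× F (D1) → no; 1× C (D2) → match.
Summing the matching environments: 2 + 1 = 3 matching atoms.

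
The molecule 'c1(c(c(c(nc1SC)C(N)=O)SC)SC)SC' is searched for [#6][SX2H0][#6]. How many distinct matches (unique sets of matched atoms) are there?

[#6][SX2H0][#6] is the SMARTS for a thioether: an aliphatic sulfur bridging two carbons with no H on the sulfur.
The molecule carries 4 separate instances of a methylthio ether (-SCH3) meeting every constraint; each maps to a distinct set of atoms, giving 4 matches.

4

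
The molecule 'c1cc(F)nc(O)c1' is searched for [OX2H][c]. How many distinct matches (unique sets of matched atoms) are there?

1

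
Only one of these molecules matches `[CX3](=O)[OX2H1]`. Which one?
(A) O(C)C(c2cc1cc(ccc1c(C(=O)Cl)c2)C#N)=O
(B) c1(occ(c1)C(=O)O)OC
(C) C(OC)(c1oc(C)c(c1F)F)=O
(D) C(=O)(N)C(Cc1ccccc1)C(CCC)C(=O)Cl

B

[CX3](=O)[OX2H1] describes an sp2 carbon double-bonded to O and single-bonded to an -OH oxygen (a carboxylic acid).
(A) has a methyl-ester group (-C(=O)OCH3) but the singly-bonded O has no H (OX2H0, not OX2H1).
(B) contains a carboxylic acid group (-C(=O)OH), which satisfies every atom and bond constraint.
(C) has a methyl-ester group (-C(=O)OCH3) but the singly-bonded O has no H (OX2H0, not OX2H1).
(D) has an acyl chloride (-C(=O)Cl) but the carbonyl is bonded to Cl, not to an -OH oxygen.
So the answer is (B).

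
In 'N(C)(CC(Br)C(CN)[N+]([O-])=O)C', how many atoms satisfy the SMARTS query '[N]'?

3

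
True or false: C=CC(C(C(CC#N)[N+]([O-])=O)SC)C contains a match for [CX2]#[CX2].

False

The pattern [CX2]#[CX2] describes a carbon-carbon triple bond — an alkyne.
The closest candidate here is a nitrile (-C#N), but the triple bond is C#N, not C#C. No other fragment satisfies the full query, so there is no match.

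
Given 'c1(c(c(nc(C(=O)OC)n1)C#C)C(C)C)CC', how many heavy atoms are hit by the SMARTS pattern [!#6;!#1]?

4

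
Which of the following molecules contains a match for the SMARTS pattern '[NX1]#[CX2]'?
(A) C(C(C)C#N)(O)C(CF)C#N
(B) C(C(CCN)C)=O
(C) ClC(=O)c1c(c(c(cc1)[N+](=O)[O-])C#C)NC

A

[NX1]#[CX2] describes a nitrogen triple-bonded to a two-connected carbon (a nitrile).
(A) contains a nitrile (-C#N), which satisfies every atom and bond constraint.
(B) has a primary amino group (-NH2) but the nitrogen is NX3 (three connections), not NX1 triple-bonded.
(C) has a nitro group (-[N+](=O)[O-]) but there is no C#N triple bond.
So the answer is (A).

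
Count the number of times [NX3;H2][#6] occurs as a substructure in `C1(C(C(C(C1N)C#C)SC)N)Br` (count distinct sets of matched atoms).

[NX3;H2][#6] is the SMARTS for a primary amine: a trivalent nitrogen with two H attached to carbon.
The molecule carries 2 separate instances of a primary amino group (-NH2) meeting every constraint; each maps to a distinct set of atoms, giving 2 matches.

2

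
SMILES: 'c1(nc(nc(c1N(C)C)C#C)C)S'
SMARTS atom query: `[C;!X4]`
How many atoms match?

2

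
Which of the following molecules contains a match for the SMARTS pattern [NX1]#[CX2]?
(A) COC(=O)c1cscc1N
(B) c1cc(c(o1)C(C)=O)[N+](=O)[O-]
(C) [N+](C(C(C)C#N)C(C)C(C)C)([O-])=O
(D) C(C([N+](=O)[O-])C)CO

[NX1]#[CX2] describes a nitrogen triple-bonded to a two-connected carbon (a nitrile).
(A) has a primary amino group (-NH2) but the nitrogen is NX3 (three connections), not NX1 triple-bonded.
(B) has a nitro group (-[N+](=O)[O-]) but there is no C#N triple bond.
(C) contains a nitrile (-C#N), which satisfies every atom and bond constraint.
(D) has a nitro group (-[N+](=O)[O-]) but there is no C#N triple bond.
So the answer is (C).

C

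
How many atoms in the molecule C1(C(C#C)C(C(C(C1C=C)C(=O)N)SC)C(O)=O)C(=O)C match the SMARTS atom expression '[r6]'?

Check the 21 heavy atoms by environment: 6× C (in 6-ring) → match; 9× C (acyclic) → no; 4× O (acyclic) → no; 1× N (acyclic) → no; 1× S (acyclic) → no.
That gives 6 matching atoms.

6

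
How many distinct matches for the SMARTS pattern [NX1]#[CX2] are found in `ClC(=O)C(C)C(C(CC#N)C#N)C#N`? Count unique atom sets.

3

[NX1]#[CX2] is the SMARTS for a nitrile: a nitrogen triple-bonded to a two-connected carbon.
The molecule carries 3 separate instances of a nitrile (-C#N) meeting every constraint; each maps to a distinct set of atoms, giving 3 matches.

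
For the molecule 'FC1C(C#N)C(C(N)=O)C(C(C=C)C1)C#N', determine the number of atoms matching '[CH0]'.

The query [CH0] means: aliphatic carbon with no attached hydrogen.
Check the 16 heavy atoms by environment: 6× C (H1) → no; 2× C (H2) → no; 3× C (H0) → match; 1× O (H0) → no; 1× N (H2) → no; 2× N (H0) → no; 1× F (H0) → no.
That gives 3 matching atoms.

3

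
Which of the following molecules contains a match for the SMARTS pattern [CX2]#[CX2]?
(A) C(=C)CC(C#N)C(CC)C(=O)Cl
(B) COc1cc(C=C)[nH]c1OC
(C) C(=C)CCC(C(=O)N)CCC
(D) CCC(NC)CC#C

D

[CX2]#[CX2] describes a carbon-carbon triple bond (an alkyne).
(A) has a vinyl group (-CH=CH2) but the C=C is a double bond; both carbons are CX3, not CX2.
(B) has a vinyl group (-CH=CH2) but the C=C is a double bond; both carbons are CX3, not CX2.
(C) has a vinyl group (-CH=CH2) but the C=C is a double bond; both carbons are CX3, not CX2.
(D) contains an ethynyl group (-C#CH), which satisfies every atom and bond constraint.
So the answer is (D).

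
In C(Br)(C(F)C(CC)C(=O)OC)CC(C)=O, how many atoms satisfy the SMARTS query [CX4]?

Check the 15 heavy atoms by environment: 8× C (X4) → match; 1× F (X1) → no; 2× C (X3) → no; 2× O (X1) → no; 1× Br (X1) → no; 1× O (X2) → no.
That gives 8 matching atoms.

8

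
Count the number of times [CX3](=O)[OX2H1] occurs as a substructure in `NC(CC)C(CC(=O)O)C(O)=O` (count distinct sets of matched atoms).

2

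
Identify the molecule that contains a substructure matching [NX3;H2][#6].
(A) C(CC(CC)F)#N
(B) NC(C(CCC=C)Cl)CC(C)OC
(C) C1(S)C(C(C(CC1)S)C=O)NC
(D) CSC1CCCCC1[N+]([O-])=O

[NX3;H2][#6] describes a trivalent nitrogen with two H attached to carbon (a primary amine).
(A) has a nitrile (-C#N) but the nitrogen is NX1 (triple-bonded), not NX3 with two H.
(B) contains a primary amino group (-NH2), which satisfies every atom and bond constraint.
(C) has an N-methylamino group (-NHCH3) but the nitrogen bears two carbons and only one H (H1), not H2.
(D) has a nitro group (-[N+](=O)[O-]) but the nitrogen is [N+] with no H, not NX3H2.
So the answer is (B).

B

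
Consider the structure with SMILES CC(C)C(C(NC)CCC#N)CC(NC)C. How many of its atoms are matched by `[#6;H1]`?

4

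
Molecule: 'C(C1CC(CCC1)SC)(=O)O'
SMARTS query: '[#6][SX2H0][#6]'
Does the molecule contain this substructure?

Yes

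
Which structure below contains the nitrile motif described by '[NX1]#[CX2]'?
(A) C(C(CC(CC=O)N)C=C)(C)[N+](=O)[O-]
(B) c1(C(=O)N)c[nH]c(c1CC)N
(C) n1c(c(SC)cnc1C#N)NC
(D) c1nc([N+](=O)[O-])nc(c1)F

C

[NX1]#[CX2] describes a nitrogen triple-bonded to a two-connected carbon (a nitrile).
(A) has a nitro group (-[N+](=O)[O-]) but there is no C#N triple bond.
(B) has a primary amino group (-NH2) but the nitrogen is NX3 (three connections), not NX1 triple-bonded.
(C) contains a nitrile (-C#N), which satisfies every atom and bond constraint.
(D) has a nitro group (-[N+](=O)[O-]) but there is no C#N triple bond.
So the answer is (C).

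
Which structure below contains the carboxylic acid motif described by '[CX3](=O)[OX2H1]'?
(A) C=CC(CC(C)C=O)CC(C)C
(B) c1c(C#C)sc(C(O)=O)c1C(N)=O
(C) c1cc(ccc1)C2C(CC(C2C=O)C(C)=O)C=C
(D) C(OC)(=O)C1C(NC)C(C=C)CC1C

[CX3](=O)[OX2H1] describes an sp2 carbon double-bonded to O and single-bonded to an -OH oxygen (a carboxylic acid).
(A) has an aldehyde (-CHO) but there is no singly-bonded oxygen on the carbonyl carbon.
(B) contains a carboxylic acid group (-C(=O)OH), which satisfies every atom and bond constraint.
(C) has an aldehyde (-CHO) but there is no singly-bonded oxygen on the carbonyl carbon.
(D) has a methyl-ester group (-C(=O)OCH3) but the singly-bonded O has no H (OX2H0, not OX2H1).
So the answer is (B).

B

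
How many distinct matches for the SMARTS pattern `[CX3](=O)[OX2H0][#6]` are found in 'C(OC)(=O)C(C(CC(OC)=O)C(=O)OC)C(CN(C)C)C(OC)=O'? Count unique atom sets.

[CX3](=O)[OX2H0][#6] is the SMARTS for an ester: a carbonyl carbon bonded to an oxygen that is itself bonded to carbon (no H on that O).
The molecule carries 4 separate instances of a methyl-ester group (-C(=O)OCH3) meeting every constraint; each maps to a distinct set of atoms, giving 4 matches.

4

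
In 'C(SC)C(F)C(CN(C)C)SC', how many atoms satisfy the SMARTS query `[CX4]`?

Check the 12 heavy atoms by environment: 8× C (X4) → match; 2× S (X2) → no; 1× F (X1) → no; 1× N (X3) → no.
That gives 8 matching atoms.

8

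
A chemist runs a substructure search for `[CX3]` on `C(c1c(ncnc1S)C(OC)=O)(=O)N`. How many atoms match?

2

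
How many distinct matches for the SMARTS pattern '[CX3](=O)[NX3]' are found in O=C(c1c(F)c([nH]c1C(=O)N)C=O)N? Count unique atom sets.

[CX3](=O)[NX3] is the SMARTS for an amide: a carbonyl carbon bonded to a trivalent nitrogen.
The molecule carries 2 separate instances of a primary amide (-C(=O)NH2) meeting every constraint; each maps to a distinct set of atoms, giving 2 matches.

2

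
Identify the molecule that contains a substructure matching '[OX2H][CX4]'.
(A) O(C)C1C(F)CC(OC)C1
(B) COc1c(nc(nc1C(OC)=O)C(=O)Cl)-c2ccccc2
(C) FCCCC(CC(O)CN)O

C

[OX2H][CX4] describes a hydroxyl oxygen bound to an sp3 (X4) carbon (an aliphatic alcohol).
(A) has a methoxy ether (-OCH3) but the oxygen has H0 (ether), not H1.
(B) has a methoxy ether (-OCH3) but the oxygen has H0 (ether), not H1.
(C) contains a hydroxyl group (-OH), which satisfies every atom and bond constraint.
So the answer is (C).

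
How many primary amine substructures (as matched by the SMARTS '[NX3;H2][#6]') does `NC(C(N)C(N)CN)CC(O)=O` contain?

4

[NX3;H2][#6] is the SMARTS for a primary amine: a trivalent nitrogen with two H attached to carbon.
The molecule carries 4 separate instances of a primary amino group (-NH2) meeting every constraint; each maps to a distinct set of atoms, giving 4 matches.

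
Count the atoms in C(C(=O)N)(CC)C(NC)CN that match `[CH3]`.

2

Check the 11 heavy atoms by environment: 2× C (H2) → no; 2× C (H1) → no; 2× C (H3) → match; 1× N (H1) → no; 2× N (H2) → no; 1× C (H0) → no; 1× O (H0) → no.
That gives 2 matching atoms.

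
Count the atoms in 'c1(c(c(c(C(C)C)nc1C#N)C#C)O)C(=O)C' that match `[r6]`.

6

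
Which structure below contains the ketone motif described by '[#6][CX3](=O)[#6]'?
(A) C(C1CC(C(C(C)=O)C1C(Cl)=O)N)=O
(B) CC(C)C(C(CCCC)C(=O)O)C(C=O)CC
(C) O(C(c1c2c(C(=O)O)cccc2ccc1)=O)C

[#6][CX3](=O)[#6] describes a carbonyl carbon (no H) flanked by two carbons (a ketone).
(A) contains an acetyl/ketone group (-C(=O)CH3), which satisfies every atom and bond constraint.
(B) has a carboxylic acid group (-C(=O)OH) but one neighbour of the carbonyl carbon is O, not C.
(C) has a methyl-ester group (-C(=O)OCH3) but one neighbour of the carbonyl carbon is O, not C.
So the answer is (A).

A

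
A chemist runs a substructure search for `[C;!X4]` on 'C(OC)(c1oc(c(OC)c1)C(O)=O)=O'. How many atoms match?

Check the 14 heavy atoms by environment: 1× o (aromatic, X2) → no; 4× c (aromatic, X3) → no; 2× C (X3) → match; 2× O (X1) → no; 3× O (X2) → no; 2× C (X4) → no.
That gives 2 matching atoms.

2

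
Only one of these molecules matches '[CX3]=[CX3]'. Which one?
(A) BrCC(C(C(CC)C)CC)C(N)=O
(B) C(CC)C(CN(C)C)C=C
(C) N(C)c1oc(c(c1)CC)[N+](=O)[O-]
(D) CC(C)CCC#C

B

[CX3]=[CX3] describes a non-aromatic C=C double bond between two sp2 carbons (an alkene).
(A) has an ethyl group (-CH2CH3) but its C-C bond is a single bond between CX4 carbons, not CX3=CX3.
(B) contains a vinyl group (-CH=CH2), which satisfies every atom and bond constraint.
(C) has an ethyl group (-CH2CH3) but its C-C bond is a single bond between CX4 carbons, not CX3=CX3.
(D) has an ethynyl group (-C#CH) but the C-C bond is a triple bond, not a double bond.
So the answer is (B).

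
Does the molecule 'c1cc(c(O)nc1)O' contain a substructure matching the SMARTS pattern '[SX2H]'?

The pattern [SX2H] describes an aliphatic sulfur with two connections, one being H — a thiol.
The closest candidate here is a hydroxyl group (-OH), but it is an -OH, not an -SH. No other fragment satisfies the full query, so there is no match.

No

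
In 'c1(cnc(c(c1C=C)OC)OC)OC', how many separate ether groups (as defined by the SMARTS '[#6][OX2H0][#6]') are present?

[#6][OX2H0][#6] is the SMARTS for an ether: an aliphatic oxygen bridging two carbons with no H on the oxygen.
The molecule carries 3 separate instances of a methoxy ether (-OCH3) meeting every constraint; each maps to a distinct set of atoms, giving 3 matches.

3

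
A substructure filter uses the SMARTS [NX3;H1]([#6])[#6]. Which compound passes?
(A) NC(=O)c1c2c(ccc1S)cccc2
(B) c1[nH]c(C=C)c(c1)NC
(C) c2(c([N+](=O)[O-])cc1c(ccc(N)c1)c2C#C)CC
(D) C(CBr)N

B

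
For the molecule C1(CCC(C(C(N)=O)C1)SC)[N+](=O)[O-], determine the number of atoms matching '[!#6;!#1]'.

6

The query [!#6;!#1] means: not carbon and not hydrogen — any heteroatom.
Check the 14 heavy atoms by environment: 8× C → no; 2× O → match; 1× N → match; 1× N (charge +1) → match; 1× O (charge -1) → match; 1× S → match.
Summing the matching environments: 2 + 1 + 1 + 1 + 1 = 6 matching atoms.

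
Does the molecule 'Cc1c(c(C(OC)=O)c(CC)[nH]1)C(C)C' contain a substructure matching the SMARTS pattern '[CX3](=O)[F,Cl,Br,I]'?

No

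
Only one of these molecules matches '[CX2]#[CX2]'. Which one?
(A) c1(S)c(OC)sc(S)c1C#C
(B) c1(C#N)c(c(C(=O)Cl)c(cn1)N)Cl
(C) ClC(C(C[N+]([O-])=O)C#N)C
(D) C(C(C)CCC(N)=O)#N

A

[CX2]#[CX2] describes a carbon-carbon triple bond (an alkyne).
(A) contains an ethynyl group (-C#CH), which satisfies every atom and bond constraint.
(B) has a nitrile (-C#N) but the triple bond is C#N, not C#C.
(C) has a nitrile (-C#N) but the triple bond is C#N, not C#C.
(D) has a nitrile (-C#N) but the triple bond is C#N, not C#C.
So the answer is (A).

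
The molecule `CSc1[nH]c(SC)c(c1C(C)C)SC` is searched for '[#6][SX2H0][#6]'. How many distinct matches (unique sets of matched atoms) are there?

3

[#6][SX2H0][#6] is the SMARTS for a thioether: an aliphatic sulfur bridging two carbons with no H on the sulfur.
The molecule carries 3 separate instances of a methylthio ether (-SCH3) meeting every constraint; each maps to a distinct set of atoms, giving 3 matches.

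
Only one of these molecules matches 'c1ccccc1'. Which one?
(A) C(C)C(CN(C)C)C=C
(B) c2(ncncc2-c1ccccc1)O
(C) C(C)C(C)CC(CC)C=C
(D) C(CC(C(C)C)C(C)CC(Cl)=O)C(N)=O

B

c1ccccc1 describes six aromatic carbons in a ring (a benzene ring).
(A) has a methyl group (-CH3) but no six-membered all-carbon aromatic ring is present.
(B) contains a phenyl ring, which satisfies every atom and bond constraint.
(C) has a methyl group (-CH3) but no six-membered all-carbon aromatic ring is present.
(D) has a methyl group (-CH3) but no six-membered all-carbon aromatic ring is present.
So the answer is (B).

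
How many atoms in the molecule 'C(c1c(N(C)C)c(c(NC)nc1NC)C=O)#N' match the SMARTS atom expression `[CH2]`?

The query [CH2] means: aliphatic carbon with exactly two hydrogens.
Check the 17 heavy atoms by environment: 1× n (aromatic, H0) → no; 5× c (aromatic, H0) → no; 2× N (H0) → no; 4× C (H3) → no; 1× C (H0) → no; 1× C (H1) → no; 1× O (H0) → no; 2× N (H1) → no.
No environment satisfies the query, so 0 matching atoms.

0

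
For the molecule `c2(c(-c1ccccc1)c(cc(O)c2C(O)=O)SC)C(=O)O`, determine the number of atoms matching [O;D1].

5

The query [O;D1] means: aliphatic oxygen bonded to exactly one heavy atom.
Check the 21 heavy atoms by environment: 6× c (aromatic, D3) → no; 6× c (aromatic, D2) → no; 2× C (D3) → no; 5× O (D1) → match; 1× S (D2) → no; 1× C (D1) → no.
That gives 5 matching atoms.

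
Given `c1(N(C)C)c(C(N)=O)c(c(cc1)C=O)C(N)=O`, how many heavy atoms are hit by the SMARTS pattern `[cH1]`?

2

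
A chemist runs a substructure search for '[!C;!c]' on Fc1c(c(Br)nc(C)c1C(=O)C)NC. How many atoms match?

5

The query [!C;!c] means: neither aliphatic nor aromatic carbon — same as [!#6].
Check the 14 heavy atoms by environment: 1× n (aromatic) → match; 5× c (aromatic) → no; 1× F → match; 4× C → no; 1× O → match; 1× N → match; 1× Br → match.
Summing the matching environments: 1 + 1 + 1 + 1 + 1 = 5 matching atoms.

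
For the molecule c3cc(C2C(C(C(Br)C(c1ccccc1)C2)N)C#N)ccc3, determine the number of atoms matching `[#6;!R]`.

Check the 22 heavy atoms by environment: 6× C (in 6-ring) → no; 1× C (acyclic) → match; 2× N (acyclic) → no; 12× c (aromatic, in 6-ring) → no; 1× Br (acyclic) → no.
That gives 1 matching atom.

1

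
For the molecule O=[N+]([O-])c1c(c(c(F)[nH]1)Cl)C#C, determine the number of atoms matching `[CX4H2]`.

0

The query [CX4H2] means: sp3 carbon (X4) with exactly two hydrogens.
Check the 12 heavy atoms by environment: 1× n (aromatic, H1, X3) → no; 4× c (aromatic, H0, X3) → no; 1× C (H0, X2) → no; 1× C (H1, X2) → no; 1× Cl (H0, X1) → no; 1× F (H0, X1) → no; 1× N (charge +1, H0, X3) → no; 1× O (charge -1, H0, X1) → no; 1× O (H0, X1) → no.
No environment satisfies the query, so 0 matching atoms.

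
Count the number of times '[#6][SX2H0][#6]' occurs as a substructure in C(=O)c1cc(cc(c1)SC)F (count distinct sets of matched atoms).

[#6][SX2H0][#6] is the SMARTS for a thioether: an aliphatic sulfur bridging two carbons with no H on the sulfur.
Exactly one fragment in the molecule meets all constraints, giving 1 match.

1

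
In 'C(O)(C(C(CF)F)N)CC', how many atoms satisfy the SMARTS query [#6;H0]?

The query [#6;H0] means: any carbon with no attached hydrogen.
Check the 10 heavy atoms by environment: 2× C (H2) → no; 3× C (H1) → no; 2× F (H0) → no; 1× N (H2) → no; 1× C (H3) → no; 1× O (H1) → no.
No environment satisfies the query, so 0 matching atoms.

0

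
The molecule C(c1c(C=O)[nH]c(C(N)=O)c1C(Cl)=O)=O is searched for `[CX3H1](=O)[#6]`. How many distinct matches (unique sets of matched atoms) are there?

[CX3H1](=O)[#6] is the SMARTS for an aldehyde: an sp2 carbon with one H, double-bonded to O and single-bonded to carbon.
The molecule carries 2 separate instances of an aldehyde (-CHO) meeting every constraint; each maps to a distinct set of atoms, giving 2 matches.

2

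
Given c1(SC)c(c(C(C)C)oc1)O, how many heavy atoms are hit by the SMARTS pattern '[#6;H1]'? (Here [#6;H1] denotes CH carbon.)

2

The query [#6;H1] means: any carbon bearing exactly one hydrogen.
Check the 11 heavy atoms by environment: 1× o (aromatic, H0) → no; 3× c (aromatic, H0) → no; 1× c (aromatic, H1) → match; 1× C (H1) → match; 3× C (H3) → no; 1× O (H1) → no; 1× S (H0) → no.
Summing the matching environments: 1 + 1 = 2 matching atoms.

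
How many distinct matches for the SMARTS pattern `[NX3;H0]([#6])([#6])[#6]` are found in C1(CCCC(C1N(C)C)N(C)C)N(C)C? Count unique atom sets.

[NX3;H0]([#6])([#6])[#6] is the SMARTS for a tertiary amine: a trivalent nitrogen with no H, bonded to three carbons.
The molecule carries 3 separate instances of a dimethylamino group (-N(CH3)2) meeting every constraint; each maps to a distinct set of atoms, giving 3 matches.

3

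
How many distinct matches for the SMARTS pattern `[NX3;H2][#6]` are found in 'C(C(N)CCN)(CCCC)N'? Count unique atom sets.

[NX3;H2][#6] is the SMARTS for a primary amine: a trivalent nitrogen with two H attached to carbon.
The molecule carries 3 separate instances of a primary amino group (-NH2) meeting every constraint; each maps to a distinct set of atoms, giving 3 matches.

3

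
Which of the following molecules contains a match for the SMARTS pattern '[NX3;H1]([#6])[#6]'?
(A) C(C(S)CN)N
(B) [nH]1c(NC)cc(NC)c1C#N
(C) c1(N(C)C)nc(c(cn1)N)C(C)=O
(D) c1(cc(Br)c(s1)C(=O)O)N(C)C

B

[NX3;H1]([#6])[#6] describes a trivalent nitrogen with one H, bonded to two carbons (a secondary amine).
(A) has a primary amino group (-NH2) but the nitrogen has H2 and only one carbon neighbour.
(B) contains an N-methylamino group (-NHCH3), which satisfies every atom and bond constraint.
(C) has a primary amino group (-NH2) but the nitrogen has H2 and only one carbon neighbour.
(D) has a dimethylamino group (-N(CH3)2) but the nitrogen has H0, not H1.
So the answer is (B).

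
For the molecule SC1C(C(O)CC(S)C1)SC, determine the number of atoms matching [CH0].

The query [CH0] means: aliphatic carbon with no attached hydrogen.
Check the 11 heavy atoms by environment: 4× C (H1) → no; 2× C (H2) → no; 2× S (H1) → no; 1× O (H1) → no; 1× S (H0) → no; 1× C (H3) → no.
No environment satisfies the query, so 0 matching atoms.

0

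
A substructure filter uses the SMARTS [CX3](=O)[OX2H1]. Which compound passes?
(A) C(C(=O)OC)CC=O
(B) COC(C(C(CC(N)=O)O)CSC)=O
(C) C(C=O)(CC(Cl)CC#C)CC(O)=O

[CX3](=O)[OX2H1] describes an sp2 carbon double-bonded to O and single-bonded to an -OH oxygen (a carboxylic acid).
(A) has a methyl-ester group (-C(=O)OCH3) but the singly-bonded O has no H (OX2H0, not OX2H1).
(B) has a methyl-ester group (-C(=O)OCH3) but the singly-bonded O has no H (OX2H0, not OX2H1).
(C) contains a carboxylic acid group (-C(=O)OH), which satisfies every atom and bond constraint.
So the answer is (C).

C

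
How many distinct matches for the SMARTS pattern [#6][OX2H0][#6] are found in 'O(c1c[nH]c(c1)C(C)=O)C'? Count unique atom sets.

[#6][OX2H0][#6] is the SMARTS for an ether: an aliphatic oxygen bridging two carbons with no H on the oxygen.
Exactly one fragment in the molecule meets all constraints, giving 1 match.

1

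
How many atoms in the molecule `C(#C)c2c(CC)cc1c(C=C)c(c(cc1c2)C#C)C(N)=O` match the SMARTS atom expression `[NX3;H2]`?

1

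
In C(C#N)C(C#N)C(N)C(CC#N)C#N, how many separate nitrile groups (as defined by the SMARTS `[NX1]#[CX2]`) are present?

4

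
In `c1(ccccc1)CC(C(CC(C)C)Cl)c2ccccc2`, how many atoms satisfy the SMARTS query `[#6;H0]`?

2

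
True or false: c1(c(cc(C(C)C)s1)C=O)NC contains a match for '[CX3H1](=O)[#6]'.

True

The pattern [CX3H1](=O)[#6] describes an sp2 carbon with one H, double-bonded to O and single-bonded to carbon — an aldehyde.
The molecule carries an aldehyde (-CHO), whose atoms satisfy every constraint of the query, so the pattern matches.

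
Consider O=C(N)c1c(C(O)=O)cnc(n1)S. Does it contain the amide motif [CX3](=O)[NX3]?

Yes

The pattern [CX3](=O)[NX3] describes a carbonyl carbon bonded to a trivalent nitrogen — an amide.
The molecule carries a primary amide (-C(=O)NH2), whose atoms satisfy every constraint of the query, so the pattern matches.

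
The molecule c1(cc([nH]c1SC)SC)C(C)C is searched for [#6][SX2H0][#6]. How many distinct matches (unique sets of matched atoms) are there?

2

[#6][SX2H0][#6] is the SMARTS for a thioether: an aliphatic sulfur bridging two carbons with no H on the sulfur.
The molecule carries 2 separate instances of a methylthio ether (-SCH3) meeting every constraint; each maps to a distinct set of atoms, giving 2 matches.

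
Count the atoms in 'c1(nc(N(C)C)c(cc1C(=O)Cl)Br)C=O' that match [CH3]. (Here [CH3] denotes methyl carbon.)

2

The query [CH3] means: aliphatic carbon with exactly three hydrogens.
Check the 15 heavy atoms by environment: 1× n (aromatic, H0) → no; 4× c (aromatic, H0) → no; 1× c (aromatic, H1) → no; 1× N (H0) → no; 2× C (H3) → match; 1× Br (H0) → no; 1× C (H0) → no; 2× O (H0) → no; 1× Cl (H0) → no; 1× C (H1) → no.
That gives 2 matching atoms.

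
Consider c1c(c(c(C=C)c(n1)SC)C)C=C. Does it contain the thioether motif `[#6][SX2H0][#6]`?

The pattern [#6][SX2H0][#6] describes an aliphatic sulfur bridging two carbons with no H on the sulfur — a thioether.
The molecule carries a methylthio ether (-SCH3), whose atoms satisfy every constraint of the query, so the pattern matches.

Yes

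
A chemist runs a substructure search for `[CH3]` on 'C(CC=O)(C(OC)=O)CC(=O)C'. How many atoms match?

Check the 12 heavy atoms by environment: 2× C (H2) → no; 2× C (H1) → no; 2× C (H0) → no; 4× O (H0) → no; 2× C (H3) → match.
That gives 2 matching atoms.

2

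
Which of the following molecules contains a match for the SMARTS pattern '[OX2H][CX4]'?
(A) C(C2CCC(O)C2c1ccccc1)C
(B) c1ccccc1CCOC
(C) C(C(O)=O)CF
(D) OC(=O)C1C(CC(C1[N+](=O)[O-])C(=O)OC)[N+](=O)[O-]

A

[OX2H][CX4] describes a hydroxyl oxygen bound to an sp3 (X4) carbon (an aliphatic alcohol).
(A) contains a hydroxyl group (-OH), which satisfies every atom and bond constraint.
(B) has a methoxy ether (-OCH3) but the oxygen has H0 (ether), not H1.
(C) has a carboxylic acid group (-C(=O)OH) but the -OH is on a CX3 carbonyl carbon, not a CX4 carbon.
(D) has a carboxylic acid group (-C(=O)OH) but the -OH is on a CX3 carbonyl carbon, not a CX4 carbon.
So the answer is (A).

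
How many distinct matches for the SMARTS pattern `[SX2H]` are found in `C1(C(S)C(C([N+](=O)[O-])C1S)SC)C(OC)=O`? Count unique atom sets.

2

[SX2H] is the SMARTS for a thiol: an aliphatic sulfur with two connections, one being H.
The molecule carries 2 separate instances of a thiol (-SH) meeting every constraint; each maps to a distinct set of atoms, giving 2 matches.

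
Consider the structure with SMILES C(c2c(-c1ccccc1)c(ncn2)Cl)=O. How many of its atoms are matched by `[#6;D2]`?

7

Check the 15 heavy atoms by environment: 2× n (aromatic, D2) → no; 6× c (aromatic, D2) → match; 4× c (aromatic, D3) → no; 1× C (D2) → match; 1× O (D1) → no; 1× Cl (D1) → no.
Summing the matching environments: 6 + 1 = 7 matching atoms.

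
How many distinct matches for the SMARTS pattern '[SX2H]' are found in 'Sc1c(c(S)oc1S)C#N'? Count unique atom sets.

3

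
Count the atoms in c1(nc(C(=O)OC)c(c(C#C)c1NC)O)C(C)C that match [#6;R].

5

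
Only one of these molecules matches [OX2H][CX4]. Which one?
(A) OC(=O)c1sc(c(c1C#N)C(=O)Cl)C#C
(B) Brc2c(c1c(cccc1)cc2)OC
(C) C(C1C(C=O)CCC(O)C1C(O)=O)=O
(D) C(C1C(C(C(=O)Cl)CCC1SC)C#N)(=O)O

[OX2H][CX4] describes a hydroxyl oxygen bound to an sp3 (X4) carbon (an aliphatic alcohol).
(A) has a carboxylic acid group (-C(=O)OH) but the -OH is on a CX3 carbonyl carbon, not a CX4 carbon.
(B) has a methoxy ether (-OCH3) but the oxygen has H0 (ether), not H1.
(C) contains a hydroxyl group (-OH), which satisfies every atom and bond constraint.
(D) has a carboxylic acid group (-C(=O)OH) but the -OH is on a CX3 carbonyl carbon, not a CX4 carbon.
So the answer is (C).

C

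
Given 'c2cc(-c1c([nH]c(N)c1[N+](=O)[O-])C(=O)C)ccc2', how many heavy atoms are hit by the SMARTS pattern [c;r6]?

6

The query [c;r6] means: aromatic carbon that belongs to a six-membered ring.
Check the 18 heavy atoms by environment: 1× n (aromatic, in 5-ring) → no; 4× c (aromatic, in 5-ring) → no; 1× N (acyclic) → no; 1× N (charge +1, acyclic) → no; 1× O (charge -1, acyclic) → no; 2× O (acyclic) → no; 2× C (acyclic) → no; 6× c (aromatic, in 6-ring) → match.
That gives 6 matching atoms.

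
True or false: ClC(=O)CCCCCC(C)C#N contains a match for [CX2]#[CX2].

The pattern [CX2]#[CX2] describes a carbon-carbon triple bond — an alkyne.
The closest candidate here is a nitrile (-C#N), but the triple bond is C#N, not C#C. No other fragment satisfies the full query, so there is no match.

False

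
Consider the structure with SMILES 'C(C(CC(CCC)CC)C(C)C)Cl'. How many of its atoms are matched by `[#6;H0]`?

The query [#6;H0] means: any carbon with no attached hydrogen.
Check the 13 heavy atoms by environment: 4× C (H3) → no; 5× C (H2) → no; 3× C (H1) → no; 1× Cl (H0) → no.
No environment satisfies the query, so 0 matching atoms.

0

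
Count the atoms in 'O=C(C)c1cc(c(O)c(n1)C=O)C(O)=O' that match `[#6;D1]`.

1

The query [#6;D1] means: carbon bonded to exactly one heavy atom.
Check the 15 heavy atoms by environment: 1× n (aromatic, D2) → no; 4× c (aromatic, D3) → no; 1× c (aromatic, D2) → no; 5× O (D1) → no; 2× C (D3) → no; 1× C (D1) → match; 1× C (D2) → no.
That gives 1 matching atom.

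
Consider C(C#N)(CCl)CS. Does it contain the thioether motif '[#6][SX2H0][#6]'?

The pattern [#6][SX2H0][#6] describes an aliphatic sulfur bridging two carbons with no H on the sulfur — a thioether.
The closest candidate here is a thiol (-SH), but the sulfur has H1, not H0 bridging two carbons. No other fragment satisfies the full query, so there is no match.

No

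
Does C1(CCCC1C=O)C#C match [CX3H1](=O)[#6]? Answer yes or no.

The pattern [CX3H1](=O)[#6] describes an sp2 carbon with one H, double-bonded to O and single-bonded to carbon — an aldehyde.
The molecule carries an aldehyde (-CHO), whose atoms satisfy every constraint of the query, so the pattern matches.

Yes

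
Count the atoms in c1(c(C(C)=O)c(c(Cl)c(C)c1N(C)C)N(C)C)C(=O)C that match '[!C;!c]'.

5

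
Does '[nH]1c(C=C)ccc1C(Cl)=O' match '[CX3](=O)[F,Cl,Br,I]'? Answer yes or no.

Yes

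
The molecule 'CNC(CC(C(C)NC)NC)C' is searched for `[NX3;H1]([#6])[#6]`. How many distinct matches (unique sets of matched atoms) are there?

3

[NX3;H1]([#6])[#6] is the SMARTS for a secondary amine: a trivalent nitrogen with one H, bonded to two carbons.
The molecule carries 3 separate instances of an N-methylamino group (-NHCH3) meeting every constraint; each maps to a distinct set of atoms, giving 3 matches.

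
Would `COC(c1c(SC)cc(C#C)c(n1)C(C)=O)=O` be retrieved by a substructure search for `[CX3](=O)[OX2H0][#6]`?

Yes

The pattern [CX3](=O)[OX2H0][#6] describes a carbonyl carbon bonded to an oxygen that is itself bonded to carbon (no H on that O) — an ester.
The molecule carries a methyl-ester group (-C(=O)OCH3), whose atoms satisfy every constraint of the query, so the pattern matches.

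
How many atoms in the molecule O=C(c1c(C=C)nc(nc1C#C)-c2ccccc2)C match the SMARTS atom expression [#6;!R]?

6

The query [#6;!R] means: carbon not in any ring.
Check the 19 heavy atoms by environment: 2× n (aromatic, in 6-ring) → no; 10× c (aromatic, in 6-ring) → no; 6× C (acyclic) → match; 1× O (acyclic) → no.
That gives 6 matching atoms.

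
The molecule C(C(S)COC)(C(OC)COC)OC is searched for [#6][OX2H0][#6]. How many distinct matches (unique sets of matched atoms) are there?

4

[#6][OX2H0][#6] is the SMARTS for an ether: an aliphatic oxygen bridging two carbons with no H on the oxygen.
The molecule carries 4 separate instances of a methoxy ether (-OCH3) meeting every constraint; each maps to a distinct set of atoms, giving 4 matches.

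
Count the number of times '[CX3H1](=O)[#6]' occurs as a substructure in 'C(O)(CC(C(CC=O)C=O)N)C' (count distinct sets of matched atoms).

2

[CX3H1](=O)[#6] is the SMARTS for an aldehyde: an sp2 carbon with one H, double-bonded to O and single-bonded to carbon.
The molecule carries 2 separate instances of an aldehyde (-CHO) meeting every constraint; each maps to a distinct set of atoms, giving 2 matches.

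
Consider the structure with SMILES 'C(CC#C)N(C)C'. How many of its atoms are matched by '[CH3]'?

2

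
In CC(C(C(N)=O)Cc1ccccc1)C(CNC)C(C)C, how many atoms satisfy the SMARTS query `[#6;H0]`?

The query [#6;H0] means: any carbon with no attached hydrogen.
Check the 20 heavy atoms by environment: 2× C (H2) → no; 4× C (H1) → no; 4× C (H3) → no; 1× C (H0) → match; 1× O (H0) → no; 1× N (H2) → no; 1× N (H1) → no; 1× c (aromatic, H0) → match; 5× c (aromatic, H1) → no.
Summing the matching environments: 1 + 1 = 2 matching atoms.

2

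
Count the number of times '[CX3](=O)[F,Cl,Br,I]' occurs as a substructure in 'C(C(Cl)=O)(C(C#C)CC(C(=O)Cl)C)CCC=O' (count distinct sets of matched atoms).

2

[CX3](=O)[F,Cl,Br,I] is the SMARTS for an acyl halide: a carbonyl carbon bonded to a halogen.
The molecule carries 2 separate instances of an acyl chloride (-C(=O)Cl) meeting every constraint; each maps to a distinct set of atoms, giving 2 matches.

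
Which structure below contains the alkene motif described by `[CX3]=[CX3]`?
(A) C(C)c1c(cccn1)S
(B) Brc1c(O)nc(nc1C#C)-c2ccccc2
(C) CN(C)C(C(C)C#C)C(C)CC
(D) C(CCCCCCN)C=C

[CX3]=[CX3] describes a non-aromatic C=C double bond between two sp2 carbons (an alkene).
(A) has an ethyl group (-CH2CH3) but its C-C bond is a single bond between CX4 carbons, not CX3=CX3.
(B) has an ethynyl group (-C#CH) but the C-C bond is a triple bond, not a double bond.
(C) has an ethynyl group (-C#CH) but the C-C bond is a triple bond, not a double bond.
(D) contains a vinyl group (-CH=CH2), which satisfies every atom and bond constraint.
So the answer is (D).

D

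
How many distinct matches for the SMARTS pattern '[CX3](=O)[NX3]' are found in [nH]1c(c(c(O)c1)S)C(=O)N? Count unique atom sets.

1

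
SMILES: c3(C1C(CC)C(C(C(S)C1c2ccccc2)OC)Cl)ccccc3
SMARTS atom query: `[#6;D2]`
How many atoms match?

11

The query [#6;D2] means: any carbon bonded to exactly two heavy atoms.
Check the 24 heavy atoms by environment: 6× C (D3) → no; 2× c (aromatic, D3) → no; 10× c (aromatic, D2) → match; 1× O (D2) → no; 2× C (D1) → no; 1× C (D2) → match; 1× S (D1) → no; 1× Cl (D1) → no.
Summing the matching environments: 10 + 1 = 11 matching atoms.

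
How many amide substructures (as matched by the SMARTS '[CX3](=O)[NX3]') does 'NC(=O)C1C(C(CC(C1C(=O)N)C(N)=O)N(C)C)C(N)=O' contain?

[CX3](=O)[NX3] is the SMARTS for an amide: a carbonyl carbon bonded to a trivalent nitrogen.
The molecule carries 4 separate instances of a primary amide (-C(=O)NH2) meeting every constraint; each maps to a distinct set of atoms, giving 4 matches.

4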